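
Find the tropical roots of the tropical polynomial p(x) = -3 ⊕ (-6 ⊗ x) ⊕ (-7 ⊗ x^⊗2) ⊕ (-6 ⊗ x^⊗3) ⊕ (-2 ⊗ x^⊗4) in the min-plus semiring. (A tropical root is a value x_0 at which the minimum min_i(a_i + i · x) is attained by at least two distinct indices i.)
Roots: {-4, -1, 1, 3}

Each tropical root is a break point of the lower envelope of the lines y = a_i + i · x (there are 5 lines, with slopes 0, 1, ..., 4). Only the lines that attain the minimum somewhere contribute to roots; other lines are dominated. Here the surviving (envelope) indices are i = 4, i = 3, i = 2, i = 1, i = 0.
Intersections between consecutive envelope lines give the roots: for adjacent envelope indices i < j the intersection is x = (a_i − a_j) / (j − i). Reading off the sorted break points: {-4, -1, 1, 3}.
Verification: at each break x_0, at least two indices attain the minimum of min_i(a_i + i · x_0).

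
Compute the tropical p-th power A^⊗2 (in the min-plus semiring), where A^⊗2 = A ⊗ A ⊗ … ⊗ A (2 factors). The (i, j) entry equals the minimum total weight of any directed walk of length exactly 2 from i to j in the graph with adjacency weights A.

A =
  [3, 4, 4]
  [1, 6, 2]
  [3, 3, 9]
A^⊗2 =
  [5, 7, 6]
  [4, 5, 5]
  [4, 7, 5]

Each entry (A^⊗2)_ij equals the minimum over all length-2 walks i = v_0 → v_1 → … → v_2 = j of Σ_t A[v_t][v_{t+1}]. For example, for (i, j) = (0, 2) we minimise over 3 possible intermediate vertex sequences; the minimum is 6, attained along the walk 0 → 1 → 2.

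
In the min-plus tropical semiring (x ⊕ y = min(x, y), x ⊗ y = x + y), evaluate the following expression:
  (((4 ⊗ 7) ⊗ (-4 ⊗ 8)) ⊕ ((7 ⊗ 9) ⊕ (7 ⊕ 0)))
(((4 ⊗ 7) ⊗ (-4 ⊗ 8)) ⊕ ((7 ⊗ 9) ⊕ (7 ⊕ 0))) = 0

Expand innermost to outermost. Recall ⊕ takes the minimum of its arguments and ⊗ takes their sum. Working out the expression (((4 ⊗ 7) ⊗ (-4 ⊗ 8)) ⊕ ((7 ⊗ 9) ⊕ (7 ⊕ 0))) gives 0.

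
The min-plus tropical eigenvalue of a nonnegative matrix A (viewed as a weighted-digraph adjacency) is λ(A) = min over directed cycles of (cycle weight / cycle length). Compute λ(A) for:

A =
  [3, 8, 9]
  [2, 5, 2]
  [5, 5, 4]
λ(A) = 3

Enumerate directed cycles and compute their means (weight / length). Sample:
  cycle 0 → 0: weight = 3, length = 1, mean = 3/1 ≈ 3.000
  cycle 1 → 1: weight = 5, length = 1, mean = 5/1 ≈ 5.000
  cycle 2 → 2: weight = 4, length = 1, mean = 4/1 ≈ 4.000
  cycle 0 → 1 → 0: weight = 10, length = 2, mean = 10/2 ≈ 5.000
  cycle 0 → 2 → 0: weight = 14, length = 2, mean = 14/2 ≈ 7.000
  cycle 1 → 0 → 1: weight = 10, length = 2, mean = 10/2 ≈ 5.000
Minimum mean = 3.000, attained e.g. along the cycle 0 → 0 with weight 3 and length 1. So λ(A) = 3/1 = 3.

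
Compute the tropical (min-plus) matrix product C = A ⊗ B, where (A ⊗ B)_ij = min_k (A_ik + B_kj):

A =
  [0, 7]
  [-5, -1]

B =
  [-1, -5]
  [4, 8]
A ⊗ B =
  [-1, -5]
  [-6, -10]

Apply the min-plus product entry-by-entry:
  C[0][0] = min over k of (A[0][0] + B[0][0] = 0 + -1 = -1, A[0][1] + B[1][0] = 7 + 4 = 11) = -1 (attained at k = 0)
  C[0][1] = min over k of (A[0][0] + B[0][1] = 0 + -5 = -5, A[0][1] + B[1][1] = 7 + 8 = 15) = -5 (attained at k = 0)
  C[1][0] = min over k of (A[1][0] + B[0][0] = -5 + -1 = -6, A[1][1] + B[1][0] = -1 + 4 = 3) = -6 (attained at k = 0)
  C[1][1] = min over k of (A[1][0] + B[0][1] = -5 + -5 = -10, A[1][1] + B[1][1] = -1 + 8 = 7) = -10 (attained at k = 0)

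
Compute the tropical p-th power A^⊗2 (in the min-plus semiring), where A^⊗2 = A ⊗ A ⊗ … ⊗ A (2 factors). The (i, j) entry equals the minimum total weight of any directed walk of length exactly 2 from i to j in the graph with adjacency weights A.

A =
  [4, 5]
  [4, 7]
A^⊗2 =
  [8, 9]
  [8, 9]

Each entry (A^⊗2)_ij equals the minimum over all length-2 walks i = v_0 → v_1 → … → v_2 = j of Σ_t A[v_t][v_{t+1}]. For example, for (i, j) = (0, 1) we minimise over 2 possible intermediate vertex sequences; the minimum is 9, attained along the walk 0 → 0 → 1.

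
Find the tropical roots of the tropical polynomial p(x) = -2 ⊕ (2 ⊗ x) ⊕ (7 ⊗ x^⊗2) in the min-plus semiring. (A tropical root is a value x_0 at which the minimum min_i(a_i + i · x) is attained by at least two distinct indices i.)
Roots: {-5, -4}

Each tropical root is a break point of the lower envelope of the lines y = a_i + i · x (there are 3 lines, with slopes 0, 1, ..., 2). Only the lines that attain the minimum somewhere contribute to roots; other lines are dominated. Here the surviving (envelope) indices are i = 2, i = 1, i = 0.
Intersections between consecutive envelope lines give the roots: for adjacent envelope indices i < j the intersection is x = (a_i − a_j) / (j − i). Reading off the sorted break points: {-5, -4}.
Verification: at each break x_0, at least two indices attain the minimum of min_i(a_i + i · x_0).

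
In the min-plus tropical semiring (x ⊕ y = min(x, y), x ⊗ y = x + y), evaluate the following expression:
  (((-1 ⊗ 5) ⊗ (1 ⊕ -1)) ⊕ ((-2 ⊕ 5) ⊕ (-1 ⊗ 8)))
(((-1 ⊗ 5) ⊗ (1 ⊕ -1)) ⊕ ((-2 ⊕ 5) ⊕ (-1 ⊗ 8))) = -2

Expand innermost to outermost. Recall ⊕ takes the minimum of its arguments and ⊗ takes their sum. Working out the expression (((-1 ⊗ 5) ⊗ (1 ⊕ -1)) ⊕ ((-2 ⊕ 5) ⊕ (-1 ⊗ 8))) gives -2.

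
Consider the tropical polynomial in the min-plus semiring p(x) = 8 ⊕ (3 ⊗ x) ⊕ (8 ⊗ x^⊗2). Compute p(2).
p(2) = 5

A tropical monomial a ⊗ x^⊗i evaluates to a + i · x. Evaluating each term at x = 2:
  Term 0 contributes 8 + 0 · 2 = 8
  Term 1 contributes 3 + 1 · 2 = 5
  Term 2 contributes 8 + 2 · 2 = 12
p(2) = ⊕ of these = min[8, 5, 12] = 5.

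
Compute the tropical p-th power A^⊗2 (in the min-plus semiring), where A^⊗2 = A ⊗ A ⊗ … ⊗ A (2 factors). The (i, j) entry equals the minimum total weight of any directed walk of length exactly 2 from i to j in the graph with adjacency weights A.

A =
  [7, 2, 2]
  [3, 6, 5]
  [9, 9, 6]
A^⊗2 =
  [5, 8, 7]
  [9, 5, 5]
  [12, 11, 11]

Each entry (A^⊗2)_ij equals the minimum over all length-2 walks i = v_0 → v_1 → … → v_2 = j of Σ_t A[v_t][v_{t+1}]. For example, for (i, j) = (0, 2) we minimise over 3 possible intermediate vertex sequences; the minimum is 7, attained along the walk 0 → 1 → 2.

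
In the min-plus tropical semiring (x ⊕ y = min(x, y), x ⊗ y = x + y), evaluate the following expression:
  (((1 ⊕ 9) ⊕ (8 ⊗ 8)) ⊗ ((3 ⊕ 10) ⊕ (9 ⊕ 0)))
(((1 ⊕ 9) ⊕ (8 ⊗ 8)) ⊗ ((3 ⊕ 10) ⊕ (9 ⊕ 0))) = 1

Expand innermost to outermost. Recall ⊕ takes the minimum of its arguments and ⊗ takes their sum. Working out the expression (((1 ⊕ 9) ⊕ (8 ⊗ 8)) ⊗ ((3 ⊕ 10) ⊕ (9 ⊕ 0))) gives 1.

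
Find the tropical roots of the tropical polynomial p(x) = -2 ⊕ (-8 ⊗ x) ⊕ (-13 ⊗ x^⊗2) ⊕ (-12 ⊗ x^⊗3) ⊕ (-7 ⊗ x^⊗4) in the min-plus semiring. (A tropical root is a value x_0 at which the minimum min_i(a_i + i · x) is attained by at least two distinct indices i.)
Roots: {-5, -1, 5, 6}

Each tropical root is a break point of the lower envelope of the lines y = a_i + i · x (there are 5 lines, with slopes 0, 1, ..., 4). Only the lines that attain the minimum somewhere contribute to roots; other lines are dominated. Here the surviving (envelope) indices are i = 4, i = 3, i = 2, i = 1, i = 0.
Intersections between consecutive envelope lines give the roots: for adjacent envelope indices i < j the intersection is x = (a_i − a_j) / (j − i). Reading off the sorted break points: {-5, -1, 5, 6}.
Verification: at each break x_0, at least two indices attain the minimum of min_i(a_i + i · x_0).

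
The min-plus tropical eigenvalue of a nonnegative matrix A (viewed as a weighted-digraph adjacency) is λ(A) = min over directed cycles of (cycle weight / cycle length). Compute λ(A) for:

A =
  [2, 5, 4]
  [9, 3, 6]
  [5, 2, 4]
λ(A) = 2

Enumerate directed cycles and compute their means (weight / length). Sample:
  cycle 0 → 0: weight = 2, length = 1, mean = 2/1 ≈ 2.000
  cycle 1 → 1: weight = 3, length = 1, mean = 3/1 ≈ 3.000
  cycle 2 → 2: weight = 4, length = 1, mean = 4/1 ≈ 4.000
  cycle 0 → 1 → 0: weight = 14, length = 2, mean = 14/2 ≈ 7.000
  cycle 0 → 2 → 0: weight = 9, length = 2, mean = 9/2 ≈ 4.500
  cycle 1 → 0 → 1: weight = 14, length = 2, mean = 14/2 ≈ 7.000
Minimum mean = 2.000, attained e.g. along the cycle 0 → 0 with weight 2 and length 1. So λ(A) = 2/1 = 2.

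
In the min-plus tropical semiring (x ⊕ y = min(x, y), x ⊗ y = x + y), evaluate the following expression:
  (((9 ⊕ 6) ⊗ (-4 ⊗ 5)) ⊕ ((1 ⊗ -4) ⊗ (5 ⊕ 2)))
(((9 ⊕ 6) ⊗ (-4 ⊗ 5)) ⊕ ((1 ⊗ -4) ⊗ (5 ⊕ 2))) = -1

Expand innermost to outermost. Recall ⊕ takes the minimum of its arguments and ⊗ takes their sum. Working out the expression (((9 ⊕ 6) ⊗ (-4 ⊗ 5)) ⊕ ((1 ⊗ -4) ⊗ (5 ⊕ 2))) gives -1.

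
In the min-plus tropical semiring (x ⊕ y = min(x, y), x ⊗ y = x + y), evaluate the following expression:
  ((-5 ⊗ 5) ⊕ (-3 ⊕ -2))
((-5 ⊗ 5) ⊕ (-3 ⊕ -2)) = -3

Expand innermost to outermost. Recall ⊕ takes the minimum of its arguments and ⊗ takes their sum. Working out the expression ((-5 ⊗ 5) ⊕ (-3 ⊕ -2)) gives -3.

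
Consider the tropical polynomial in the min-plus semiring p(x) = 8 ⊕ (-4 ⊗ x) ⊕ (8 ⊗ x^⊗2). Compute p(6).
p(6) = 2

A tropical monomial a ⊗ x^⊗i evaluates to a + i · x. Evaluating each term at x = 6:
  Term 0 contributes 8 + 0 · 6 = 8
  Term 1 contributes -4 + 1 · 6 = 2
  Term 2 contributes 8 + 2 · 6 = 20
p(6) = ⊕ of these = min[8, 2, 20] = 2.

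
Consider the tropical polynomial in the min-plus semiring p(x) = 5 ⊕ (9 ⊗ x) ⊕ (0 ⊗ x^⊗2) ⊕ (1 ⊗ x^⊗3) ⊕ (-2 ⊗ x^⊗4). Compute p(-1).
p(-1) = -6

A tropical monomial a ⊗ x^⊗i evaluates to a + i · x. Evaluating each term at x = -1:
  Term 0 contributes 5 + 0 · -1 = 5
  Term 1 contributes 9 + 1 · -1 = 8
  Term 2 contributes 0 + 2 · -1 = -2
  Term 3 contributes 1 + 3 · -1 = -2
  Term 4 contributes -2 + 4 · -1 = -6
p(-1) = ⊕ of these = min[5, 8, -2, -2, -6] = -6.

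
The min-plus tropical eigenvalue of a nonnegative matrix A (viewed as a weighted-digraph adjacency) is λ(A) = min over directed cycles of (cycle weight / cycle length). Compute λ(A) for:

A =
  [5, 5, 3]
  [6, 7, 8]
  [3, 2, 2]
λ(A) = 2

Enumerate directed cycles and compute their means (weight / length). Sample:
  cycle 0 → 0: weight = 5, length = 1, mean = 5/1 ≈ 5.000
  cycle 1 → 1: weight = 7, length = 1, mean = 7/1 ≈ 7.000
  cycle 2 → 2: weight = 2, length = 1, mean = 2/1 ≈ 2.000
  cycle 0 → 1 → 0: weight = 11, length = 2, mean = 11/2 ≈ 5.500
  cycle 0 → 2 → 0: weight = 6, length = 2, mean = 6/2 ≈ 3.000
  cycle 1 → 0 → 1: weight = 11, length = 2, mean = 11/2 ≈ 5.500
Minimum mean = 2.000, attained e.g. along the cycle 2 → 2 with weight 2 and length 1. So λ(A) = 2/1 = 2.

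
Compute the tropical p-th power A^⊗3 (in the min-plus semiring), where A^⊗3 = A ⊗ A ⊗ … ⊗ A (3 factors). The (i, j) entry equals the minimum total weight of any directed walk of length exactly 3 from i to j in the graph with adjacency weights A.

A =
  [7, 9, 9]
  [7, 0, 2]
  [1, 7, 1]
A^⊗3 =
  [11, 9, 11]
  [3, 0, 2]
  [3, 7, 3]

Each entry (A^⊗3)_ij equals the minimum over all length-3 walks i = v_0 → v_1 → … → v_3 = j of Σ_t A[v_t][v_{t+1}]. For example, for (i, j) = (0, 2) we minimise over 9 possible intermediate vertex sequences; the minimum is 11, attained along the walk 0 → 1 → 1 → 2.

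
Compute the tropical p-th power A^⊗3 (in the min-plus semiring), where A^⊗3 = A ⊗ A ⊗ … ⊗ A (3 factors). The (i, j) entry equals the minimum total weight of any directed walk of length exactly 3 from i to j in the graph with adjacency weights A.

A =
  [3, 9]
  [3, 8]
A^⊗3 =
  [9, 15]
  [9, 15]

Each entry (A^⊗3)_ij equals the minimum over all length-3 walks i = v_0 → v_1 → … → v_3 = j of Σ_t A[v_t][v_{t+1}]. For example, for (i, j) = (0, 1) we minimise over 4 possible intermediate vertex sequences; the minimum is 15, attained along the walk 0 → 0 → 0 → 1.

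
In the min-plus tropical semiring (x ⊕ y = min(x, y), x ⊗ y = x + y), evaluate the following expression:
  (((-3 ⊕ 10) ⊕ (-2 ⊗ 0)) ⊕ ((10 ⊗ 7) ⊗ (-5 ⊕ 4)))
(((-3 ⊕ 10) ⊕ (-2 ⊗ 0)) ⊕ ((10 ⊗ 7) ⊗ (-5 ⊕ 4))) = -3

Expand innermost to outermost. Recall ⊕ takes the minimum of its arguments and ⊗ takes their sum. Working out the expression (((-3 ⊕ 10) ⊕ (-2 ⊗ 0)) ⊕ ((10 ⊗ 7) ⊗ (-5 ⊕ 4))) gives -3.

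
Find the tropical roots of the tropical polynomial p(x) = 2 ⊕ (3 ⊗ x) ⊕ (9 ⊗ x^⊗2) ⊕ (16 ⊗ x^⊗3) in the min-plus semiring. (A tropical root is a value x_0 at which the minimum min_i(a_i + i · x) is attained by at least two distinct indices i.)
Roots: {-7, -6, -1}

Each tropical root is a break point of the lower envelope of the lines y = a_i + i · x (there are 4 lines, with slopes 0, 1, ..., 3). Only the lines that attain the minimum somewhere contribute to roots; other lines are dominated. Here the surviving (envelope) indices are i = 3, i = 2, i = 1, i = 0.
Intersections between consecutive envelope lines give the roots: for adjacent envelope indices i < j the intersection is x = (a_i − a_j) / (j − i). Reading off the sorted break points: {-7, -6, -1}.
Verification: at each break x_0, at least two indices attain the minimum of min_i(a_i + i · x_0).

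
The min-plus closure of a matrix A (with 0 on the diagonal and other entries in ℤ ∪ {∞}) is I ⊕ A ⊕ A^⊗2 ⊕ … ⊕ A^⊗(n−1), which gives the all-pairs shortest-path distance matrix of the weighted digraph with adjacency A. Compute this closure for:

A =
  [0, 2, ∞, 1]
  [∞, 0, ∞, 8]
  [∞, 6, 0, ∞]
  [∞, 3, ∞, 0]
Closure =
  [0, 2, ∞, 1]
  [∞, 0, ∞, 8]
  [∞, 6, 0, 14]
  [∞, 3, ∞, 0]

This is the Floyd-Warshall all-pairs shortest-path computation. For each intermediate vertex k = 0, 1, …, 3, update dist[i][j] ← min(dist[i][j], dist[i][k] + dist[k][j]). The final matrix gives, for each (i, j), the minimum total weight of any directed path from i to j (possibly empty when i = j).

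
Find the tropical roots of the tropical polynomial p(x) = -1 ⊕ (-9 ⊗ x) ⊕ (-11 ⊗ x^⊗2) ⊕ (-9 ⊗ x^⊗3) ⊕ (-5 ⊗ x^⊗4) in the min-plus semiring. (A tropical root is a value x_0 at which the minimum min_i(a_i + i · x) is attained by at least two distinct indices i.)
Roots: {-4, -2, 2, 8}

Each tropical root is a break point of the lower envelope of the lines y = a_i + i · x (there are 5 lines, with slopes 0, 1, ..., 4). Only the lines that attain the minimum somewhere contribute to roots; other lines are dominated. Here the surviving (envelope) indices are i = 4, i = 3, i = 2, i = 1, i = 0.
Intersections between consecutive envelope lines give the roots: for adjacent envelope indices i < j the intersection is x = (a_i − a_j) / (j − i). Reading off the sorted break points: {-4, -2, 2, 8}.
Verification: at each break x_0, at least two indices attain the minimum of min_i(a_i + i · x_0).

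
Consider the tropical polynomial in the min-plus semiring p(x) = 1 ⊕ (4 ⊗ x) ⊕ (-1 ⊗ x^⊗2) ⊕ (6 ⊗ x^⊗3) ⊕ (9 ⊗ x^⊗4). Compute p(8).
p(8) = 1

A tropical monomial a ⊗ x^⊗i evaluates to a + i · x. Evaluating each term at x = 8:
  Term 0 contributes 1 + 0 · 8 = 1
  Term 1 contributes 4 + 1 · 8 = 12
  Term 2 contributes -1 + 2 · 8 = 15
  Term 3 contributes 6 + 3 · 8 = 30
  Term 4 contributes 9 + 4 · 8 = 41
p(8) = ⊕ of these = min[1, 12, 15, 30, 41] = 1.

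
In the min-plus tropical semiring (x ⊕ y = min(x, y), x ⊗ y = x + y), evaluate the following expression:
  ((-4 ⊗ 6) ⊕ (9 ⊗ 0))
((-4 ⊗ 6) ⊕ (9 ⊗ 0)) = 2

Expand innermost to outermost. Recall ⊕ takes the minimum of its arguments and ⊗ takes their sum. Working out the expression ((-4 ⊗ 6) ⊕ (9 ⊗ 0)) gives 2.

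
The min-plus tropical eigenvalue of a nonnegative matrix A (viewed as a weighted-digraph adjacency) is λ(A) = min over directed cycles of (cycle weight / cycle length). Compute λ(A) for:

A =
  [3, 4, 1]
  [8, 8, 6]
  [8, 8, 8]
λ(A) = 3

Enumerate directed cycles and compute their means (weight / length). Sample:
  cycle 0 → 0: weight = 3, length = 1, mean = 3/1 ≈ 3.000
  cycle 1 → 1: weight = 8, length = 1, mean = 8/1 ≈ 8.000
  cycle 2 → 2: weight = 8, length = 1, mean = 8/1 ≈ 8.000
  cycle 0 → 1 → 0: weight = 12, length = 2, mean = 12/2 ≈ 6.000
  cycle 0 → 2 → 0: weight = 9, length = 2, mean = 9/2 ≈ 4.500
  cycle 1 → 0 → 1: weight = 12, length = 2, mean = 12/2 ≈ 6.000
Minimum mean = 3.000, attained e.g. along the cycle 0 → 0 with weight 3 and length 1. So λ(A) = 3/1 = 3.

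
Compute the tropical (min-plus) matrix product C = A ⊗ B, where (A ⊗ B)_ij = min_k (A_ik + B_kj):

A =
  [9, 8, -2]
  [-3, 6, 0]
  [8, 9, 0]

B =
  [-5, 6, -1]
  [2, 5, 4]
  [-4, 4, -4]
A ⊗ B =
  [-6, 2, -6]
  [-8, 3, -4]
  [-4, 4, -4]

Apply the min-plus product entry-by-entry:
  C[0][0] = min over k of (A[0][0] + B[0][0] = 9 + -5 = 4, A[0][1] + B[1][0] = 8 + 2 = 10, A[0][2] + B[2][0] = -2 + -4 = -6) = -6 (attained at k = 2)
  C[0][1] = min over k of (A[0][0] + B[0][1] = 9 + 6 = 15, A[0][1] + B[1][1] = 8 + 5 = 13, A[0][2] + B[2][1] = -2 + 4 = 2) = 2 (attained at k = 2)
  C[0][2] = min over k of (A[0][0] + B[0][2] = 9 + -1 = 8, A[0][1] + B[1][2] = 8 + 4 = 12, A[0][2] + B[2][2] = -2 + -4 = -6) = -6 (attained at k = 2)
  C[1][0] = min over k of (A[1][0] + B[0][0] = -3 + -5 = -8, A[1][1] + B[1][0] = 6 + 2 = 8, A[1][2] + B[2][0] = 0 + -4 = -4) = -8 (attained at k = 0)
  C[1][1] = min over k of (A[1][0] + B[0][1] = -3 + 6 = 3, A[1][1] + B[1][1] = 6 + 5 = 11, A[1][2] + B[2][1] = 0 + 4 = 4) = 3 (attained at k = 0)
  C[1][2] = min over k of (A[1][0] + B[0][2] = -3 + -1 = -4, A[1][1] + B[1][2] = 6 + 4 = 10, A[1][2] + B[2][2] = 0 + -4 = -4) = -4 (attained at k = 0)
  C[2][0] = min over k of (A[2][0] + B[0][0] = 8 + -5 = 3, A[2][1] + B[1][0] = 9 + 2 = 11, A[2][2] + B[2][0] = 0 + -4 = -4) = -4 (attained at k = 2)
  C[2][1] = min over k of (A[2][0] + B[0][1] = 8 + 6 = 14, A[2][1] + B[1][1] = 9 + 5 = 14, A[2][2] + B[2][1] = 0 + 4 = 4) = 4 (attained at k = 2)
  C[2][2] = min over k of (A[2][0] + B[0][2] = 8 + -1 = 7, A[2][1] + B[1][2] = 9 + 4 = 13, A[2][2] + B[2][2] = 0 + -4 = -4) = -4 (attained at k = 2)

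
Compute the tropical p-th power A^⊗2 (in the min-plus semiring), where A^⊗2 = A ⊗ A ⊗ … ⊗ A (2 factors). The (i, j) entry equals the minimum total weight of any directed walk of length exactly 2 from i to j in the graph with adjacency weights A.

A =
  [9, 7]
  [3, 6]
A^⊗2 =
  [10, 13]
  [9, 10]

Each entry (A^⊗2)_ij equals the minimum over all length-2 walks i = v_0 → v_1 → … → v_2 = j of Σ_t A[v_t][v_{t+1}]. For example, for (i, j) = (0, 1) we minimise over 2 possible intermediate vertex sequences; the minimum is 13, attained along the walk 0 → 1 → 1.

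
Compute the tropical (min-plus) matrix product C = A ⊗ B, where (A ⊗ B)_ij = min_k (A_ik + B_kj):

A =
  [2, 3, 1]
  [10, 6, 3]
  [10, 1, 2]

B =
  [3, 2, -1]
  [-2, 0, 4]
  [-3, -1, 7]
A ⊗ B =
  [-2, 0, 1]
  [0, 2, 9]
  [-1, 1, 5]

Apply the min-plus product entry-by-entry:
  C[0][0] = min over k of (A[0][0] + B[0][0] = 2 + 3 = 5, A[0][1] + B[1][0] = 3 + -2 = 1, A[0][2] + B[2][0] = 1 + -3 = -2) = -2 (attained at k = 2)
  C[0][1] = min over k of (A[0][0] + B[0][1] = 2 + 2 = 4, A[0][1] + B[1][1] = 3 + 0 = 3, A[0][2] + B[2][1] = 1 + -1 = 0) = 0 (attained at k = 2)
  C[0][2] = min over k of (A[0][0] + B[0][2] = 2 + -1 = 1, A[0][1] + B[1][2] = 3 + 4 = 7, A[0][2] + B[2][2] = 1 + 7 = 8) = 1 (attained at k = 0)
  C[1][0] = min over k of (A[1][0] + B[0][0] = 10 + 3 = 13, A[1][1] + B[1][0] = 6 + -2 = 4, A[1][2] + B[2][0] = 3 + -3 = 0) = 0 (attained at k = 2)
  C[1][1] = min over k of (A[1][0] + B[0][1] = 10 + 2 = 12, A[1][1] + B[1][1] = 6 + 0 = 6, A[1][2] + B[2][1] = 3 + -1 = 2) = 2 (attained at k = 2)
  C[1][2] = min over k of (A[1][0] + B[0][2] = 10 + -1 = 9, A[1][1] + B[1][2] = 6 + 4 = 10, A[1][2] + B[2][2] = 3 + 7 = 10) = 9 (attained at k = 0)
  C[2][0] = min over k of (A[2][0] + B[0][0] = 10 + 3 = 13, A[2][1] + B[1][0] = 1 + -2 = -1, A[2][2] + B[2][0] = 2 + -3 = -1) = -1 (attained at k = 1)
  C[2][1] = min over k of (A[2][0] + B[0][1] = 10 + 2 = 12, A[2][1] + B[1][1] = 1 + 0 = 1, A[2][2] + B[2][1] = 2 + -1 = 1) = 1 (attained at k = 1)
  C[2][2] = min over k of (A[2][0] + B[0][2] = 10 + -1 = 9, A[2][1] + B[1][2] = 1 + 4 = 5, A[2][2] + B[2][2] = 2 + 7 = 9) = 5 (attained at k = 1)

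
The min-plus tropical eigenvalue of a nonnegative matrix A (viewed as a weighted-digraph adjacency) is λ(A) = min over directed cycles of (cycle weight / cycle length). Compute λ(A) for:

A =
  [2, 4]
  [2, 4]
λ(A) = 2

Enumerate directed cycles and compute their means (weight / length). Sample:
  cycle 0 → 0: weight = 2, length = 1, mean = 2/1 ≈ 2.000
  cycle 1 → 1: weight = 4, length = 1, mean = 4/1 ≈ 4.000
  cycle 0 → 1 → 0: weight = 6, length = 2, mean = 6/2 ≈ 3.000
  cycle 1 → 0 → 1: weight = 6, length = 2, mean = 6/2 ≈ 3.000
Minimum mean = 2.000, attained e.g. along the cycle 0 → 0 with weight 2 and length 1. So λ(A) = 2/1 = 2.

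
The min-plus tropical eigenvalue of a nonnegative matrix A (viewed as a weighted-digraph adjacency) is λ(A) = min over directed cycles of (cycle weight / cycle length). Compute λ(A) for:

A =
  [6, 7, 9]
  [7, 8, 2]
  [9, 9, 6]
λ(A) = 11/2

Enumerate directed cycles and compute their means (weight / length). Sample:
  cycle 0 → 0: weight = 6, length = 1, mean = 6/1 ≈ 6.000
  cycle 1 → 1: weight = 8, length = 1, mean = 8/1 ≈ 8.000
  cycle 2 → 2: weight = 6, length = 1, mean = 6/1 ≈ 6.000
  cycle 0 → 1 → 0: weight = 14, length = 2, mean = 14/2 ≈ 7.000
  cycle 0 → 2 → 0: weight = 18, length = 2, mean = 18/2 ≈ 9.000
  cycle 1 → 0 → 1: weight = 14, length = 2, mean = 14/2 ≈ 7.000
Minimum mean = 5.500, attained e.g. along the cycle 1 → 2 → 1 with weight 11 and length 2. So λ(A) = 11/2 = 11/2.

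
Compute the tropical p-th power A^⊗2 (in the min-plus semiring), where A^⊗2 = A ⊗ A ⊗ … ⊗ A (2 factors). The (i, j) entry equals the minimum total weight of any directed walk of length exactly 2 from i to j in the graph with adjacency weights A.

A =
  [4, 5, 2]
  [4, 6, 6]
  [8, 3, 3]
A^⊗2 =
  [8, 5, 5]
  [8, 9, 6]
  [7, 6, 6]

Each entry (A^⊗2)_ij equals the minimum over all length-2 walks i = v_0 → v_1 → … → v_2 = j of Σ_t A[v_t][v_{t+1}]. For example, for (i, j) = (0, 2) we minimise over 3 possible intermediate vertex sequences; the minimum is 5, attained along the walk 0 → 2 → 2.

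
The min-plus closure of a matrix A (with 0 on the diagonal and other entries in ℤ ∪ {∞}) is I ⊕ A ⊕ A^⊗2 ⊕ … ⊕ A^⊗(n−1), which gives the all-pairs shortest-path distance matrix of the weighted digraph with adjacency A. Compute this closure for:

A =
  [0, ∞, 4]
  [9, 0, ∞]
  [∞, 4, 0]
Closure =
  [0, 8, 4]
  [9, 0, 13]
  [13, 4, 0]

This is the Floyd-Warshall all-pairs shortest-path computation. For each intermediate vertex k = 0, 1, …, 2, update dist[i][j] ← min(dist[i][j], dist[i][k] + dist[k][j]). The final matrix gives, for each (i, j), the minimum total weight of any directed path from i to j (possibly empty when i = j).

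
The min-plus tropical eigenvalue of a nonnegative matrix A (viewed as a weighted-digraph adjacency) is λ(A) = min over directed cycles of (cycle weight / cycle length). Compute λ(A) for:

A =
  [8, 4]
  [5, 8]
λ(A) = 9/2

Enumerate directed cycles and compute their means (weight / length). Sample:
  cycle 0 → 0: weight = 8, length = 1, mean = 8/1 ≈ 8.000
  cycle 1 → 1: weight = 8, length = 1, mean = 8/1 ≈ 8.000
  cycle 0 → 1 → 0: weight = 9, length = 2, mean = 9/2 ≈ 4.500
  cycle 1 → 0 → 1: weight = 9, length = 2, mean = 9/2 ≈ 4.500
Minimum mean = 4.500, attained e.g. along the cycle 0 → 1 → 0 with weight 9 and length 2. So λ(A) = 9/2 = 9/2.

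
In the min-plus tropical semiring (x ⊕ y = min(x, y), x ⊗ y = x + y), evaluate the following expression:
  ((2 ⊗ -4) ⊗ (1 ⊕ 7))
((2 ⊗ -4) ⊗ (1 ⊕ 7)) = -1

Expand innermost to outermost. Recall ⊕ takes the minimum of its arguments and ⊗ takes their sum. Working out the expression ((2 ⊗ -4) ⊗ (1 ⊕ 7)) gives -1.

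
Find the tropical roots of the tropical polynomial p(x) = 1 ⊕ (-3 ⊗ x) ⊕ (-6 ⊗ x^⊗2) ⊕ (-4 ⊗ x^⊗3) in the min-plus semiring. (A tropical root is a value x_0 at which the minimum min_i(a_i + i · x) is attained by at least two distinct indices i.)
Roots: {-2, 3, 4}

Each tropical root is a break point of the lower envelope of the lines y = a_i + i · x (there are 4 lines, with slopes 0, 1, ..., 3). Only the lines that attain the minimum somewhere contribute to roots; other lines are dominated. Here the surviving (envelope) indices are i = 3, i = 2, i = 1, i = 0.
Intersections between consecutive envelope lines give the roots: for adjacent envelope indices i < j the intersection is x = (a_i − a_j) / (j − i). Reading off the sorted break points: {-2, 3, 4}.
Verification: at each break x_0, at least two indices attain the minimum of min_i(a_i + i · x_0).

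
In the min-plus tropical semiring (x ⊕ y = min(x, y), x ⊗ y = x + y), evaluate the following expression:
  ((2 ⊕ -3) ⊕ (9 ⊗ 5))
((2 ⊕ -3) ⊕ (9 ⊗ 5)) = -3

Expand innermost to outermost. Recall ⊕ takes the minimum of its arguments and ⊗ takes their sum. Working out the expression ((2 ⊕ -3) ⊕ (9 ⊗ 5)) gives -3.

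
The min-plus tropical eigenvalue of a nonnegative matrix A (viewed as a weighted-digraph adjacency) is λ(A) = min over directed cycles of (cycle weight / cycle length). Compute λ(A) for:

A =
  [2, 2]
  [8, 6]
λ(A) = 2

Enumerate directed cycles and compute their means (weight / length). Sample:
  cycle 0 → 0: weight = 2, length = 1, mean = 2/1 ≈ 2.000
  cycle 1 → 1: weight = 6, length = 1, mean = 6/1 ≈ 6.000
  cycle 0 → 1 → 0: weight = 10, length = 2, mean = 10/2 ≈ 5.000
  cycle 1 → 0 → 1: weight = 10, length = 2, mean = 10/2 ≈ 5.000
Minimum mean = 2.000, attained e.g. along the cycle 0 → 0 with weight 2 and length 1. So λ(A) = 2/1 = 2.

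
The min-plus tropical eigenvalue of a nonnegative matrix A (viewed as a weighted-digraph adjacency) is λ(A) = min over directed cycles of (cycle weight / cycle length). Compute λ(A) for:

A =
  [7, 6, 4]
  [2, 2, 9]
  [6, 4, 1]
λ(A) = 1

Enumerate directed cycles and compute their means (weight / length). Sample:
  cycle 0 → 0: weight = 7, length = 1, mean = 7/1 ≈ 7.000
  cycle 1 → 1: weight = 2, length = 1, mean = 2/1 ≈ 2.000
  cycle 2 → 2: weight = 1, length = 1, mean = 1/1 ≈ 1.000
  cycle 0 → 1 → 0: weight = 8, length = 2, mean = 8/2 ≈ 4.000
  cycle 0 → 2 → 0: weight = 10, length = 2, mean = 10/2 ≈ 5.000
  cycle 1 → 0 → 1: weight = 8, length = 2, mean = 8/2 ≈ 4.000
Minimum mean = 1.000, attained e.g. along the cycle 2 → 2 with weight 1 and length 1. So λ(A) = 1/1 = 1.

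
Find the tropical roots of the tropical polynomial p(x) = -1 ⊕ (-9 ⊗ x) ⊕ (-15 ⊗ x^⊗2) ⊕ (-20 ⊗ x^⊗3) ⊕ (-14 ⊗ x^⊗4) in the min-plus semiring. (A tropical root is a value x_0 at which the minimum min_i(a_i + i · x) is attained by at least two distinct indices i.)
Roots: {-6, 5, 6, 8}

Each tropical root is a break point of the lower envelope of the lines y = a_i + i · x (there are 5 lines, with slopes 0, 1, ..., 4). Only the lines that attain the minimum somewhere contribute to roots; other lines are dominated. Here the surviving (envelope) indices are i = 4, i = 3, i = 2, i = 1, i = 0.
Intersections between consecutive envelope lines give the roots: for adjacent envelope indices i < j the intersection is x = (a_i − a_j) / (j − i). Reading off the sorted break points: {-6, 5, 6, 8}.
Verification: at each break x_0, at least two indices attain the minimum of min_i(a_i + i · x_0).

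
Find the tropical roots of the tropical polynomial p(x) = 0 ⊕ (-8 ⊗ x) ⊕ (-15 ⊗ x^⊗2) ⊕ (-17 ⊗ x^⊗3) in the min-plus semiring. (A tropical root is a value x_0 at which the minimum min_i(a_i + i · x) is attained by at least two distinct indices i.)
Roots: {2, 7, 8}

Each tropical root is a break point of the lower envelope of the lines y = a_i + i · x (there are 4 lines, with slopes 0, 1, ..., 3). Only the lines that attain the minimum somewhere contribute to roots; other lines are dominated. Here the surviving (envelope) indices are i = 3, i = 2, i = 1, i = 0.
Intersections between consecutive envelope lines give the roots: for adjacent envelope indices i < j the intersection is x = (a_i − a_j) / (j − i). Reading off the sorted break points: {2, 7, 8}.
Verification: at each break x_0, at least two indices attain the minimum of min_i(a_i + i · x_0).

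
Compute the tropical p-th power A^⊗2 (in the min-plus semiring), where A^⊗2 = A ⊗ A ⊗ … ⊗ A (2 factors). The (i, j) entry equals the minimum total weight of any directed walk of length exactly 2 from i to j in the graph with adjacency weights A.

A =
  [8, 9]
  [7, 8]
A^⊗2 =
  [16, 17]
  [15, 16]

Each entry (A^⊗2)_ij equals the minimum over all length-2 walks i = v_0 → v_1 → … → v_2 = j of Σ_t A[v_t][v_{t+1}]. For example, for (i, j) = (0, 1) we minimise over 2 possible intermediate vertex sequences; the minimum is 17, attained along the walk 0 → 0 → 1.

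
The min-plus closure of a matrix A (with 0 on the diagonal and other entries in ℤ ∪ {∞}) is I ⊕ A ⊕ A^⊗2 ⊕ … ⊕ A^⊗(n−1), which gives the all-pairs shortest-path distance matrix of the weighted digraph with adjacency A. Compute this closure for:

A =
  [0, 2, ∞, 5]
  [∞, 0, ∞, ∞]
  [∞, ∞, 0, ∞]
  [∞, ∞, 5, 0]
Closure =
  [0, 2, 10, 5]
  [∞, 0, ∞, ∞]
  [∞, ∞, 0, ∞]
  [∞, ∞, 5, 0]

This is the Floyd-Warshall all-pairs shortest-path computation. For each intermediate vertex k = 0, 1, …, 3, update dist[i][j] ← min(dist[i][j], dist[i][k] + dist[k][j]). The final matrix gives, for each (i, j), the minimum total weight of any directed path from i to j (possibly empty when i = j).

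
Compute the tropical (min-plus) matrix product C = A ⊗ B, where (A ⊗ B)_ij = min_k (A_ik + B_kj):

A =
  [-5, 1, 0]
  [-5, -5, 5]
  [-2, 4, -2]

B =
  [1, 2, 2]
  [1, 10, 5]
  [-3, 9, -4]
A ⊗ B =
  [-4, -3, -4]
  [-4, -3, -3]
  [-5, 0, -6]

Apply the min-plus product entry-by-entry:
  C[0][0] = min over k of (A[0][0] + B[0][0] = -5 + 1 = -4, A[0][1] + B[1][0] = 1 + 1 = 2, A[0][2] + B[2][0] = 0 + -3 = -3) = -4 (attained at k = 0)
  C[0][1] = min over k of (A[0][0] + B[0][1] = -5 + 2 = -3, A[0][1] + B[1][1] = 1 + 10 = 11, A[0][2] + B[2][1] = 0 + 9 = 9) = -3 (attained at k = 0)
  C[0][2] = min over k of (A[0][0] + B[0][2] = -5 + 2 = -3, A[0][1] + B[1][2] = 1 + 5 = 6, A[0][2] + B[2][2] = 0 + -4 = -4) = -4 (attained at k = 2)
  C[1][0] = min over k of (A[1][0] + B[0][0] = -5 + 1 = -4, A[1][1] + B[1][0] = -5 + 1 = -4, A[1][2] + B[2][0] = 5 + -3 = 2) = -4 (attained at k = 0)
  C[1][1] = min over k of (A[1][0] + B[0][1] = -5 + 2 = -3, A[1][1] + B[1][1] = -5 + 10 = 5, A[1][2] + B[2][1] = 5 + 9 = 14) = -3 (attained at k = 0)
  C[1][2] = min over k of (A[1][0] + B[0][2] = -5 + 2 = -3, A[1][1] + B[1][2] = -5 + 5 = 0, A[1][2] + B[2][2] = 5 + -4 = 1) = -3 (attained at k = 0)
  C[2][0] = min over k of (A[2][0] + B[0][0] = -2 + 1 = -1, A[2][1] + B[1][0] = 4 + 1 = 5, A[2][2] + B[2][0] = -2 + -3 = -5) = -5 (attained at k = 2)
  C[2][1] = min over k of (A[2][0] + B[0][1] = -2 + 2 = 0, A[2][1] + B[1][1] = 4 + 10 = 14, A[2][2] + B[2][1] = -2 + 9 = 7) = 0 (attained at k = 0)
  C[2][2] = min over k of (A[2][0] + B[0][2] = -2 + 2 = 0, A[2][1] + B[1][2] = 4 + 5 = 9, A[2][2] + B[2][2] = -2 + -4 = -6) = -6 (attained at k = 2)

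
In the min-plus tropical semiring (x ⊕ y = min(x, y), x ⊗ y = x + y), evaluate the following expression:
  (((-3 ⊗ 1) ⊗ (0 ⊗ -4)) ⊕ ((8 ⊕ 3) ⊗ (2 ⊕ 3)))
(((-3 ⊗ 1) ⊗ (0 ⊗ -4)) ⊕ ((8 ⊕ 3) ⊗ (2 ⊕ 3))) = -6

Expand innermost to outermost. Recall ⊕ takes the minimum of its arguments and ⊗ takes their sum. Working out the expression (((-3 ⊗ 1) ⊗ (0 ⊗ -4)) ⊕ ((8 ⊕ 3) ⊗ (2 ⊕ 3))) gives -6.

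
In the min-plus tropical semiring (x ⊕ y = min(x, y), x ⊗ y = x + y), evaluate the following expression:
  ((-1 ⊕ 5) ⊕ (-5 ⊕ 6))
((-1 ⊕ 5) ⊕ (-5 ⊕ 6)) = -5

Expand innermost to outermost. Recall ⊕ takes the minimum of its arguments and ⊗ takes their sum. Working out the expression ((-1 ⊕ 5) ⊕ (-5 ⊕ 6)) gives -5.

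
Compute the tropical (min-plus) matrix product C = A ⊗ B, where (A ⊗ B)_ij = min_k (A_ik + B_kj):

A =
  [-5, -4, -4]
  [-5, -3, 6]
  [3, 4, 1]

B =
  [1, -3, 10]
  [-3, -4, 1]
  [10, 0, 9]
A ⊗ B =
  [-7, -8, -3]
  [-6, -8, -2]
  [1, 0, 5]

Apply the min-plus product entry-by-entry:
  C[0][0] = min over k of (A[0][0] + B[0][0] = -5 + 1 = -4, A[0][1] + B[1][0] = -4 + -3 = -7, A[0][2] + B[2][0] = -4 + 10 = 6) = -7 (attained at k = 1)
  C[0][1] = min over k of (A[0][0] + B[0][1] = -5 + -3 = -8, A[0][1] + B[1][1] = -4 + -4 = -8, A[0][2] + B[2][1] = -4 + 0 = -4) = -8 (attained at k = 0)
  C[0][2] = min over k of (A[0][0] + B[0][2] = -5 + 10 = 5, A[0][1] + B[1][2] = -4 + 1 = -3, A[0][2] + B[2][2] = -4 + 9 = 5) = -3 (attained at k = 1)
  C[1][0] = min over k of (A[1][0] + B[0][0] = -5 + 1 = -4, A[1][1] + B[1][0] = -3 + -3 = -6, A[1][2] + B[2][0] = 6 + 10 = 16) = -6 (attained at k = 1)
  C[1][1] = min over k of (A[1][0] + B[0][1] = -5 + -3 = -8, A[1][1] + B[1][1] = -3 + -4 = -7, A[1][2] + B[2][1] = 6 + 0 = 6) = -8 (attained at k = 0)
  C[1][2] = min over k of (A[1][0] + B[0][2] = -5 + 10 = 5, A[1][1] + B[1][2] = -3 + 1 = -2, A[1][2] + B[2][2] = 6 + 9 = 15) = -2 (attained at k = 1)
  C[2][0] = min over k of (A[2][0] + B[0][0] = 3 + 1 = 4, A[2][1] + B[1][0] = 4 + -3 = 1, A[2][2] + B[2][0] = 1 + 10 = 11) = 1 (attained at k = 1)
  C[2][1] = min over k of (A[2][0] + B[0][1] = 3 + -3 = 0, A[2][1] + B[1][1] = 4 + -4 = 0, A[2][2] + B[2][1] = 1 + 0 = 1) = 0 (attained at k = 0)
  C[2][2] = min over k of (A[2][0] + B[0][2] = 3 + 10 = 13, A[2][1] + B[1][2] = 4 + 1 = 5, A[2][2] + B[2][2] = 1 + 9 = 10) = 5 (attained at k = 1)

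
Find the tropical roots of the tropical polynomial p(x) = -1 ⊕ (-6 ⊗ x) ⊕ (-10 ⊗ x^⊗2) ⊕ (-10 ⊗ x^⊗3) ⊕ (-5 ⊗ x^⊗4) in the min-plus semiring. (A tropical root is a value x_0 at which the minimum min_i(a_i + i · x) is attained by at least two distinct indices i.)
Roots: {-5, 0, 4, 5}

Each tropical root is a break point of the lower envelope of the lines y = a_i + i · x (there are 5 lines, with slopes 0, 1, ..., 4). Only the lines that attain the minimum somewhere contribute to roots; other lines are dominated. Here the surviving (envelope) indices are i = 4, i = 3, i = 2, i = 1, i = 0.
Intersections between consecutive envelope lines give the roots: for adjacent envelope indices i < j the intersection is x = (a_i − a_j) / (j − i). Reading off the sorted break points: {-5, 0, 4, 5}.
Verification: at each break x_0, at least two indices attain the minimum of min_i(a_i + i · x_0).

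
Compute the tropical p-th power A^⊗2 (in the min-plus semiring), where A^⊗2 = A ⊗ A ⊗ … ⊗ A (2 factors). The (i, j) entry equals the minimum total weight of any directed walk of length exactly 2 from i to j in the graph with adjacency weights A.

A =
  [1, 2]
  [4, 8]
A^⊗2 =
  [2, 3]
  [5, 6]

Each entry (A^⊗2)_ij equals the minimum over all length-2 walks i = v_0 → v_1 → … → v_2 = j of Σ_t A[v_t][v_{t+1}]. For example, for (i, j) = (0, 1) we minimise over 2 possible intermediate vertex sequences; the minimum is 3, attained along the walk 0 → 0 → 1.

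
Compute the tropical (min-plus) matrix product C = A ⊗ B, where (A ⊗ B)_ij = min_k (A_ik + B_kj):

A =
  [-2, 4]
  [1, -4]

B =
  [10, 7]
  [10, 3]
A ⊗ B =
  [8, 5]
  [6, -1]

Apply the min-plus product entry-by-entry:
  C[0][0] = min over k of (A[0][0] + B[0][0] = -2 + 10 = 8, A[0][1] + B[1][0] = 4 + 10 = 14) = 8 (attained at k = 0)
  C[0][1] = min over k of (A[0][0] + B[0][1] = -2 + 7 = 5, A[0][1] + B[1][1] = 4 + 3 = 7) = 5 (attained at k = 0)
  C[1][0] = min over k of (A[1][0] + B[0][0] = 1 + 10 = 11, A[1][1] + B[1][0] = -4 + 10 = 6) = 6 (attained at k = 1)
  C[1][1] = min over k of (A[1][0] + B[0][1] = 1 + 7 = 8, A[1][1] + B[1][1] = -4 + 3 = -1) = -1 (attained at k = 1)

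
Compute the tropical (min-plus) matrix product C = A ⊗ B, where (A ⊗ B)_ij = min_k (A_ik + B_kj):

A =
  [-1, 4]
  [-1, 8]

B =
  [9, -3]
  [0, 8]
A ⊗ B =
  [4, -4]
  [8, -4]

Apply the min-plus product entry-by-entry:
  C[0][0] = min over k of (A[0][0] + B[0][0] = -1 + 9 = 8, A[0][1] + B[1][0] = 4 + 0 = 4) = 4 (attained at k = 1)
  C[0][1] = min over k of (A[0][0] + B[0][1] = -1 + -3 = -4, A[0][1] + B[1][1] = 4 + 8 = 12) = -4 (attained at k = 0)
  C[1][0] = min over k of (A[1][0] + B[0][0] = -1 + 9 = 8, A[1][1] + B[1][0] = 8 + 0 = 8) = 8 (attained at k = 0)
  C[1][1] = min over k of (A[1][0] + B[0][1] = -1 + -3 = -4, A[1][1] + B[1][1] = 8 + 8 = 16) = -4 (attained at k = 0)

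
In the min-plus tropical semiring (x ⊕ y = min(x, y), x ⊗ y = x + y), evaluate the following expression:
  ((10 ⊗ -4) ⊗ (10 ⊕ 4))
((10 ⊗ -4) ⊗ (10 ⊕ 4)) = 10

Expand innermost to outermost. Recall ⊕ takes the minimum of its arguments and ⊗ takes their sum. Working out the expression ((10 ⊗ -4) ⊗ (10 ⊕ 4)) gives 10.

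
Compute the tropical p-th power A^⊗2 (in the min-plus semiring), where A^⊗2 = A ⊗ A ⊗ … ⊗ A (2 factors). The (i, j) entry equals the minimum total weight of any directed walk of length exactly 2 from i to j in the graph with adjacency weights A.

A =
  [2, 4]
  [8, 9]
A^⊗2 =
  [4, 6]
  [10, 12]

Each entry (A^⊗2)_ij equals the minimum over all length-2 walks i = v_0 → v_1 → … → v_2 = j of Σ_t A[v_t][v_{t+1}]. For example, for (i, j) = (0, 1) we minimise over 2 possible intermediate vertex sequences; the minimum is 6, attained along the walk 0 → 0 → 1.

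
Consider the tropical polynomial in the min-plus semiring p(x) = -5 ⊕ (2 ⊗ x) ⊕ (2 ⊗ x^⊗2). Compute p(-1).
p(-1) = -5

A tropical monomial a ⊗ x^⊗i evaluates to a + i · x. Evaluating each term at x = -1:
  Term 0 contributes -5 + 0 · -1 = -5
  Term 1 contributes 2 + 1 · -1 = 1
  Term 2 contributes 2 + 2 · -1 = 0
p(-1) = ⊕ of these = min[-5, 1, 0] = -5.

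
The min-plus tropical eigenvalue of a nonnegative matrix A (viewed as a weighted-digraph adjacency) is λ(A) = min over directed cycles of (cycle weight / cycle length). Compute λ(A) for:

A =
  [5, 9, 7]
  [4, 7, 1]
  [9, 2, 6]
λ(A) = 3/2

Enumerate directed cycles and compute their means (weight / length). Sample:
  cycle 0 → 0: weight = 5, length = 1, mean = 5/1 ≈ 5.000
  cycle 1 → 1: weight = 7, length = 1, mean = 7/1 ≈ 7.000
  cycle 2 → 2: weight = 6, length = 1, mean = 6/1 ≈ 6.000
  cycle 0 → 1 → 0: weight = 13, length = 2, mean = 13/2 ≈ 6.500
  cycle 0 → 2 → 0: weight = 16, length = 2, mean = 16/2 ≈ 8.000
  cycle 1 → 0 → 1: weight = 13, length = 2, mean = 13/2 ≈ 6.500
Minimum mean = 1.500, attained e.g. along the cycle 1 → 2 → 1 with weight 3 and length 2. So λ(A) = 3/2 = 3/2.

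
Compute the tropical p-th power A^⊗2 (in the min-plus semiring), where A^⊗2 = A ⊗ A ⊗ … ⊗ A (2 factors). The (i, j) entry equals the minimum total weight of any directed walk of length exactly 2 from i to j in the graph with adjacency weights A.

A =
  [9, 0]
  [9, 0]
A^⊗2 =
  [9, 0]
  [9, 0]

Each entry (A^⊗2)_ij equals the minimum over all length-2 walks i = v_0 → v_1 → … → v_2 = j of Σ_t A[v_t][v_{t+1}]. For example, for (i, j) = (0, 1) we minimise over 2 possible intermediate vertex sequences; the minimum is 0, attained along the walk 0 → 1 → 1.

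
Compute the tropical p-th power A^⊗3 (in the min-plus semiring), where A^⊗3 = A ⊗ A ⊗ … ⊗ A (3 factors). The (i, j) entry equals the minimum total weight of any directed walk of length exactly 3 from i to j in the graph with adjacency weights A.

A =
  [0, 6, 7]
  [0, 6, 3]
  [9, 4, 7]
A^⊗3 =
  [0, 6, 7]
  [0, 6, 7]
  [4, 10, 11]

Each entry (A^⊗3)_ij equals the minimum over all length-3 walks i = v_0 → v_1 → … → v_3 = j of Σ_t A[v_t][v_{t+1}]. For example, for (i, j) = (0, 2) we minimise over 9 possible intermediate vertex sequences; the minimum is 7, attained along the walk 0 → 0 → 0 → 2.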